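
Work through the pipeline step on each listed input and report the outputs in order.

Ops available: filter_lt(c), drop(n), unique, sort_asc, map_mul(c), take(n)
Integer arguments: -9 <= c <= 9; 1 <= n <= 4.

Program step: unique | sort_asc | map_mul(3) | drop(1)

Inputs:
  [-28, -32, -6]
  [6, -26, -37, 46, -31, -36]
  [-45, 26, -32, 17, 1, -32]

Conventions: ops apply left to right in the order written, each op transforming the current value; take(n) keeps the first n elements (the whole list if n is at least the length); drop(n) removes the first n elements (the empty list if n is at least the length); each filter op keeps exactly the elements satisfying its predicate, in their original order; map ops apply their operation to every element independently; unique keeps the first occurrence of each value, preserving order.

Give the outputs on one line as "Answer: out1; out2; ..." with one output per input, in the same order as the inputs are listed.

[-84, -18]; [-108, -93, -78, 18, 138]; [-96, 3, 51, 78]

Execution, op by op:
  [-28, -32, -6] -> [-28, -32, -6] -> [-32, -28, -6] -> [-96, -84, -18] -> [-84, -18]
  [6, -26, -37, 46, -31, -36] -> [6, -26, -37, 46, -31, -36] -> [-37, -36, -31, -26, 6, 46] -> [-111, -108, -93, -78, 18, 138] -> [-108, -93, -78, 18, 138]
  [-45, 26, -32, 17, 1, -32] -> [-45, 26, -32, 17, 1] -> [-45, -32, 1, 17, 26] -> [-135, -96, 3, 51, 78] -> [-96, 3, 51, 78]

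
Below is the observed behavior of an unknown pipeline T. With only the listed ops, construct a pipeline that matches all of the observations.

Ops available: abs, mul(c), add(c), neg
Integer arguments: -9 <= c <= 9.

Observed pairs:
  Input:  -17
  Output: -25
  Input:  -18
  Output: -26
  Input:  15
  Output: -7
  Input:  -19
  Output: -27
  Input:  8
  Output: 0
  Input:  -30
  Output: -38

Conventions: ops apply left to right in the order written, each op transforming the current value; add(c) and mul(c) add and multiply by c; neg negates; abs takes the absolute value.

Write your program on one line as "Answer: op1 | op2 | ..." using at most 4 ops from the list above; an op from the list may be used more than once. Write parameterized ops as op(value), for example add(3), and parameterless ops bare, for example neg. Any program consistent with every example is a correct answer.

neg | add(8) | abs | neg

Check, running the answer program on each example:
  -17 -> 17 -> 25 -> 25 -> -25
  -18 -> 18 -> 26 -> 26 -> -26
  15 -> -15 -> -7 -> 7 -> -7
  -19 -> 19 -> 27 -> 27 -> -27
  8 -> -8 -> 0 -> 0 -> 0
  -30 -> 30 -> 38 -> 38 -> -38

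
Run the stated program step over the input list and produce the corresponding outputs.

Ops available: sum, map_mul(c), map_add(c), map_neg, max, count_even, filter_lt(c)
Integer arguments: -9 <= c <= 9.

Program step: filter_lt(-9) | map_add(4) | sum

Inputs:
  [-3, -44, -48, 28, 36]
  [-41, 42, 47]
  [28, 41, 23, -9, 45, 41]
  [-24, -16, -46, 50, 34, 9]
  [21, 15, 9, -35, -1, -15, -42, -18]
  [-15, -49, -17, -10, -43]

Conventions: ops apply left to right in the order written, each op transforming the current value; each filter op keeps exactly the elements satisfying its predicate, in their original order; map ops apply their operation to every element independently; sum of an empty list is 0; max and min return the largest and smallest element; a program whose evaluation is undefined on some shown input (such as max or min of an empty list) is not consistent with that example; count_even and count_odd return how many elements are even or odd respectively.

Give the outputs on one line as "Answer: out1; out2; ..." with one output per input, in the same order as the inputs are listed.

Execution, op by op:
  [-3, -44, -48, 28, 36] -> [-44, -48] -> [-40, -44] -> -84
  [-41, 42, 47] -> [-41] -> [-37] -> -37
  [28, 41, 23, -9, 45, 41] -> [] -> [] -> 0
  [-24, -16, -46, 50, 34, 9] -> [-24, -16, -46] -> [-20, -12, -42] -> -74
  [21, 15, 9, -35, -1, -15, -42, -18] -> [-35, -15, -42, -18] -> [-31, -11, -38, -14] -> -94
  [-15, -49, -17, -10, -43] -> [-15, -49, -17, -10, -43] -> [-11, -45, -13, -6, -39] -> -114

-84; -37; 0; -74; -94; -114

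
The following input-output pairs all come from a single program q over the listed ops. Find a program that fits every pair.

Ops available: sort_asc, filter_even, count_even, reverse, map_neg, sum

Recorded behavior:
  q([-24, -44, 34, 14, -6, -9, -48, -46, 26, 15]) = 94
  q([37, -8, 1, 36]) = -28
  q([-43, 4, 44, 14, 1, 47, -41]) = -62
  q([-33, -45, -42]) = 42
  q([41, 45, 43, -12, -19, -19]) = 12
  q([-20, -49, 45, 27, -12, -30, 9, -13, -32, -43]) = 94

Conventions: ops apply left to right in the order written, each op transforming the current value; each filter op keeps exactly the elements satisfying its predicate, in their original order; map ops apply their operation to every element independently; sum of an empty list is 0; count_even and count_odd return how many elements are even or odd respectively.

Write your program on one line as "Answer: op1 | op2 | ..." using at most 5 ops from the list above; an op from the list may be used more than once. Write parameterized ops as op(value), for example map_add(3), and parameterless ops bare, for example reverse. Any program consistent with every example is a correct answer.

sort_asc | filter_even | map_neg | sum

Check, running the answer program on each example:
  [-24, -44, 34, 14, -6, -9, -48, -46, 26, 15] -> [-48, -46, -44, -24, -9, -6, 14, 15, 26, 34] -> [-48, -46, -44, -24, -6, 14, 26, 34] -> [48, 46, 44, 24, 6, -14, -26, -34] -> 94
  [37, -8, 1, 36] -> [-8, 1, 36, 37] -> [-8, 36] -> [8, -36] -> -28
  [-43, 4, 44, 14, 1, 47, -41] -> [-43, -41, 1, 4, 14, 44, 47] -> [4, 14, 44] -> [-4, -14, -44] -> -62
  [-33, -45, -42] -> [-45, -42, -33] -> [-42] -> [42] -> 42
  [41, 45, 43, -12, -19, -19] -> [-19, -19, -12, 41, 43, 45] -> [-12] -> [12] -> 12
  [-20, -49, 45, 27, -12, -30, 9, -13, -32, -43] -> [-49, -43, -32, -30, -20, -13, -12, 9, 27, 45] -> [-32, -30, -20, -12] -> [32, 30, 20, 12] -> 94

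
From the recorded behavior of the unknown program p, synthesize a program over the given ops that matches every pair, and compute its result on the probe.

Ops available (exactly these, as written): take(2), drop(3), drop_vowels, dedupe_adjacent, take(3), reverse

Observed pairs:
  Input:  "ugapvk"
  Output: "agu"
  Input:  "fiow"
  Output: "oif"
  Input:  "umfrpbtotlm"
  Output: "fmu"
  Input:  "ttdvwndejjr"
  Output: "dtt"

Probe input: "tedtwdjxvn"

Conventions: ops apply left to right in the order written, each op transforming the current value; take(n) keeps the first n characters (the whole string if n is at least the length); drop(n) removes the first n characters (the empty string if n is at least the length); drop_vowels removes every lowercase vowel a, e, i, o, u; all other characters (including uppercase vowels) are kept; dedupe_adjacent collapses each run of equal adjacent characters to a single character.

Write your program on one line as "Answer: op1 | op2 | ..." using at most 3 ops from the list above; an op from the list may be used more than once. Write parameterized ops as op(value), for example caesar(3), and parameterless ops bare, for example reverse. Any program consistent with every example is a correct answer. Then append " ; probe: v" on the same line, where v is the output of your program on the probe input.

take(3) | reverse ; probe: "det"

Check, running the answer program on each example:
  "ugapvk" -> "uga" -> "agu"
  "fiow" -> "fio" -> "oif"
  "umfrpbtotlm" -> "umf" -> "fmu"
  "ttdvwndejjr" -> "ttd" -> "dtt"
  probe: "tedtwdjxvn" -> "ted" -> "det"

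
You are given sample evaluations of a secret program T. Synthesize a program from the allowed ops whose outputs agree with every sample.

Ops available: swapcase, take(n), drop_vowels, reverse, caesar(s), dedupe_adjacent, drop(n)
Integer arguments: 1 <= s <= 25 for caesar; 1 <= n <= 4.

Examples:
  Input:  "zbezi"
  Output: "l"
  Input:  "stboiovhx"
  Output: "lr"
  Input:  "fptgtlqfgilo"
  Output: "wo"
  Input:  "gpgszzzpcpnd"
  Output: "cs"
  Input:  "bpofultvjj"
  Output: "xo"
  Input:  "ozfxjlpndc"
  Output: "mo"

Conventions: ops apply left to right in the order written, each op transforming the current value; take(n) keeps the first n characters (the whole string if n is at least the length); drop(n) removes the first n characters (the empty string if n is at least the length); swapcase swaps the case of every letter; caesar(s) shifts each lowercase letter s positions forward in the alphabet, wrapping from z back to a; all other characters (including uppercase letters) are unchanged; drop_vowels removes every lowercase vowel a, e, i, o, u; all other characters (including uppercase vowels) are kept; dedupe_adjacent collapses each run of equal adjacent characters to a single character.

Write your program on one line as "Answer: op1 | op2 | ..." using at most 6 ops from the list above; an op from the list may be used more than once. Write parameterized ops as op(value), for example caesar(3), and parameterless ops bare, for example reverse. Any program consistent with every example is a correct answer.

dedupe_adjacent | caesar(16) | drop(4) | caesar(13) | take(2)

Check, running the answer program on each example:
  "zbezi" -> "zbezi" -> "prupy" -> "y" -> "l" -> "l"
  "stboiovhx" -> "stboiovhx" -> "ijreyelxn" -> "yelxn" -> "lryka" -> "lr"
  "fptgtlqfgilo" -> "fptgtlqfgilo" -> "vfjwjbgvwybe" -> "jbgvwybe" -> "wotijlor" -> "wo"
  "gpgszzzpcpnd" -> "gpgszpcpnd" -> "wfwipfsfdt" -> "pfsfdt" -> "csfsqg" -> "cs"
  "bpofultvjj" -> "bpofultvj" -> "rfevkbjlz" -> "kbjlz" -> "xowym" -> "xo"
  "ozfxjlpndc" -> "ozfxjlpndc" -> "epvnzbfdts" -> "zbfdts" -> "mosqgf" -> "mo"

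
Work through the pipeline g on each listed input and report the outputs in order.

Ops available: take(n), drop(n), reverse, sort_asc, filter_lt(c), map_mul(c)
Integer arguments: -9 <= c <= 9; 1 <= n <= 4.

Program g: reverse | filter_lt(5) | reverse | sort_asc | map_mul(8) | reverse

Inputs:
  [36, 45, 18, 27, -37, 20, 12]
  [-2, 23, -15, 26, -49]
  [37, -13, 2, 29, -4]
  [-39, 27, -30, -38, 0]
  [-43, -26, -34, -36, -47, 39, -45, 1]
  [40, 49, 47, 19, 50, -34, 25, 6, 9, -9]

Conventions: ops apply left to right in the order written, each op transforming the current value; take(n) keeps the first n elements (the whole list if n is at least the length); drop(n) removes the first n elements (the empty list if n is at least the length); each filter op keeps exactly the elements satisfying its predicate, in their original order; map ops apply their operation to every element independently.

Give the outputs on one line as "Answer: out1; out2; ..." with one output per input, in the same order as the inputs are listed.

Execution, op by op:
  [36, 45, 18, 27, -37, 20, 12] -> [12, 20, -37, 27, 18, 45, 36] -> [-37] -> [-37] -> [-37] -> [-296] -> [-296]
  [-2, 23, -15, 26, -49] -> [-49, 26, -15, 23, -2] -> [-49, -15, -2] -> [-2, -15, -49] -> [-49, -15, -2] -> [-392, -120, -16] -> [-16, -120, -392]
  [37, -13, 2, 29, -4] -> [-4, 29, 2, -13, 37] -> [-4, 2, -13] -> [-13, 2, -4] -> [-13, -4, 2] -> [-104, -32, 16] -> [16, -32, -104]
  [-39, 27, -30, -38, 0] -> [0, -38, -30, 27, -39] -> [0, -38, -30, -39] -> [-39, -30, -38, 0] -> [-39, -38, -30, 0] -> [-312, -304, -240, 0] -> [0, -240, -304, -312]
  [-43, -26, -34, -36, -47, 39, -45, 1] -> [1, -45, 39, -47, -36, -34, -26, -43] -> [1, -45, -47, -36, -34, -26, -43] -> [-43, -26, -34, -36, -47, -45, 1] -> [-47, -45, -43, -36, -34, -26, 1] -> [-376, -360, -344, -288, -272, -208, 8] -> [8, -208, -272, -288, -344, -360, -376]
  [40, 49, 47, 19, 50, -34, 25, 6, 9, -9] -> [-9, 9, 6, 25, -34, 50, 19, 47, 49, 40] -> [-9, -34] -> [-34, -9] -> [-34, -9] -> [-272, -72] -> [-72, -272]

[-296]; [-16, -120, -392]; [16, -32, -104]; [0, -240, -304, -312]; [8, -208, -272, -288, -344, -360, -376]; [-72, -272]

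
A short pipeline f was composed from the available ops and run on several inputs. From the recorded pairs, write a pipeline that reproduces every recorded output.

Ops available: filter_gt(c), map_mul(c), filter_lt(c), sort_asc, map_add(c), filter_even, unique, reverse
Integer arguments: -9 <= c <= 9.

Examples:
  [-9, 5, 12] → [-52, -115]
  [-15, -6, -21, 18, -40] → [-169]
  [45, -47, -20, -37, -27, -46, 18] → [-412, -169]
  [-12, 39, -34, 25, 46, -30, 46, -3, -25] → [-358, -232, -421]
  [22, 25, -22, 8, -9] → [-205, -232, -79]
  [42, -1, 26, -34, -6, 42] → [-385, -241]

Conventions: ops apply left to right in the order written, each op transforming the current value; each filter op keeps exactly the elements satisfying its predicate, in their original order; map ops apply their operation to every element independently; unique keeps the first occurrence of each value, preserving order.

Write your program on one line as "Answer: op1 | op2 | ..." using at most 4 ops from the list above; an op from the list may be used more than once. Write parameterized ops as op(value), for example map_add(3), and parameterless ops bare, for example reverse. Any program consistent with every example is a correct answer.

filter_gt(3) | unique | map_mul(-9) | map_add(-7)

Check, running the answer program on each example:
  [-9, 5, 12] -> [5, 12] -> [5, 12] -> [-45, -108] -> [-52, -115]
  [-15, -6, -21, 18, -40] -> [18] -> [18] -> [-162] -> [-169]
  [45, -47, -20, -37, -27, -46, 18] -> [45, 18] -> [45, 18] -> [-405, -162] -> [-412, -169]
  [-12, 39, -34, 25, 46, -30, 46, -3, -25] -> [39, 25, 46, 46] -> [39, 25, 46] -> [-351, -225, -414] -> [-358, -232, -421]
  [22, 25, -22, 8, -9] -> [22, 25, 8] -> [22, 25, 8] -> [-198, -225, -72] -> [-205, -232, -79]
  [42, -1, 26, -34, -6, 42] -> [42, 26, 42] -> [42, 26] -> [-378, -234] -> [-385, -241]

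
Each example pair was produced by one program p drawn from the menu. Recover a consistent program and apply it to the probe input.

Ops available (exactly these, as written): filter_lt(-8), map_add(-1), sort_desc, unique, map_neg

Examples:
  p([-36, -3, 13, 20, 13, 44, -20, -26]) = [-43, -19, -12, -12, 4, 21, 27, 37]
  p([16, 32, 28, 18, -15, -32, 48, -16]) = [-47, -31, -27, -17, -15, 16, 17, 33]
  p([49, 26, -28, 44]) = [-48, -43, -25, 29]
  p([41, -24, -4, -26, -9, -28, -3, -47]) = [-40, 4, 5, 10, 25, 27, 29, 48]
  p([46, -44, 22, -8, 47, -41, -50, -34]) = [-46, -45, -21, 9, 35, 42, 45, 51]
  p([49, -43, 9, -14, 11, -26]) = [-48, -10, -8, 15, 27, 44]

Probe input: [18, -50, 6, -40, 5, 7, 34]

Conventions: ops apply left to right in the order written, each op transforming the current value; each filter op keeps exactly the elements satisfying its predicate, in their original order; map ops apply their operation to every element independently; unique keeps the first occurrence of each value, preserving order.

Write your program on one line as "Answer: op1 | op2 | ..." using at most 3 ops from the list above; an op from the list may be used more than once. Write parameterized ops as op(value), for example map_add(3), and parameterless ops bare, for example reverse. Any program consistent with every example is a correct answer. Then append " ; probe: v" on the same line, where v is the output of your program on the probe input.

map_add(-1) | sort_desc | map_neg ; probe: [-33, -17, -6, -5, -4, 41, 51]

Check, running the answer program on each example:
  [-36, -3, 13, 20, 13, 44, -20, -26] -> [-37, -4, 12, 19, 12, 43, -21, -27] -> [43, 19, 12, 12, -4, -21, -27, -37] -> [-43, -19, -12, -12, 4, 21, 27, 37]
  [16, 32, 28, 18, -15, -32, 48, -16] -> [15, 31, 27, 17, -16, -33, 47, -17] -> [47, 31, 27, 17, 15, -16, -17, -33] -> [-47, -31, -27, -17, -15, 16, 17, 33]
  [49, 26, -28, 44] -> [48, 25, -29, 43] -> [48, 43, 25, -29] -> [-48, -43, -25, 29]
  [41, -24, -4, -26, -9, -28, -3, -47] -> [40, -25, -5, -27, -10, -29, -4, -48] -> [40, -4, -5, -10, -25, -27, -29, -48] -> [-40, 4, 5, 10, 25, 27, 29, 48]
  [46, -44, 22, -8, 47, -41, -50, -34] -> [45, -45, 21, -9, 46, -42, -51, -35] -> [46, 45, 21, -9, -35, -42, -45, -51] -> [-46, -45, -21, 9, 35, 42, 45, 51]
  [49, -43, 9, -14, 11, -26] -> [48, -44, 8, -15, 10, -27] -> [48, 10, 8, -15, -27, -44] -> [-48, -10, -8, 15, 27, 44]
  probe: [18, -50, 6, -40, 5, 7, 34] -> [17, -51, 5, -41, 4, 6, 33] -> [33, 17, 6, 5, 4, -41, -51] -> [-33, -17, -6, -5, -4, 41, 51]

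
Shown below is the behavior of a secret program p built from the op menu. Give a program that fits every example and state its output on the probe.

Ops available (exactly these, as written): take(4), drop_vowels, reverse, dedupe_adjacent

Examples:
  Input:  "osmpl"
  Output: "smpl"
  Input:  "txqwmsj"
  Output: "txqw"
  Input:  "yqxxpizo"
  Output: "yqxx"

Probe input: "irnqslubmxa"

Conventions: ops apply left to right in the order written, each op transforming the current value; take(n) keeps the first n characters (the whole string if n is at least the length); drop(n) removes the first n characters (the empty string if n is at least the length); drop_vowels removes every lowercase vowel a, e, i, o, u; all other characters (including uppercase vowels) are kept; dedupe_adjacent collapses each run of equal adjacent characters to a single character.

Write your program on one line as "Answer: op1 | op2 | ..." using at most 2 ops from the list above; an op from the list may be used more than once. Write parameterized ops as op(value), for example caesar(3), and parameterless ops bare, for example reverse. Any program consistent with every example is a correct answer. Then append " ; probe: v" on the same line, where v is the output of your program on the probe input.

drop_vowels | take(4) ; probe: "rnqs"

Check, running the answer program on each example:
  "osmpl" -> "smpl" -> "smpl"
  "txqwmsj" -> "txqwmsj" -> "txqw"
  "yqxxpizo" -> "yqxxpz" -> "yqxx"
  probe: "irnqslubmxa" -> "rnqslbmx" -> "rnqs"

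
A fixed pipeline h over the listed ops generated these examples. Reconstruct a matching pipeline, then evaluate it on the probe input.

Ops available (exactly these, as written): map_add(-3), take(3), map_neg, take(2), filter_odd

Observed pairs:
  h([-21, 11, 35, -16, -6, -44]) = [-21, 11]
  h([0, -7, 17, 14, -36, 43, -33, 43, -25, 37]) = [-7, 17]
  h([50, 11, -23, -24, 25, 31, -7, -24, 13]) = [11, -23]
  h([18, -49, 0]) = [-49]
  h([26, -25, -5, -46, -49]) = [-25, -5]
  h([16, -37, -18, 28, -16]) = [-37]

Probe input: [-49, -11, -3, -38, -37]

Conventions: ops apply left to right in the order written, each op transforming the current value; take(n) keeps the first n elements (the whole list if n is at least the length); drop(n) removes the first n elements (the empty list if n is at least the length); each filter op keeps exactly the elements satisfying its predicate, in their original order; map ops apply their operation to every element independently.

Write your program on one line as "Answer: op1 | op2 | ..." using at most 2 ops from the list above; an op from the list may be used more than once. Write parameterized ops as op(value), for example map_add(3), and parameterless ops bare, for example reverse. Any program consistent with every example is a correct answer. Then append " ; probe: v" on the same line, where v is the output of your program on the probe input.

filter_odd | take(2) ; probe: [-49, -11]

Check, running the answer program on each example:
  [-21, 11, 35, -16, -6, -44] -> [-21, 11, 35] -> [-21, 11]
  [0, -7, 17, 14, -36, 43, -33, 43, -25, 37] -> [-7, 17, 43, -33, 43, -25, 37] -> [-7, 17]
  [50, 11, -23, -24, 25, 31, -7, -24, 13] -> [11, -23, 25, 31, -7, 13] -> [11, -23]
  [18, -49, 0] -> [-49] -> [-49]
  [26, -25, -5, -46, -49] -> [-25, -5, -49] -> [-25, -5]
  [16, -37, -18, 28, -16] -> [-37] -> [-37]
  probe: [-49, -11, -3, -38, -37] -> [-49, -11, -3, -37] -> [-49, -11]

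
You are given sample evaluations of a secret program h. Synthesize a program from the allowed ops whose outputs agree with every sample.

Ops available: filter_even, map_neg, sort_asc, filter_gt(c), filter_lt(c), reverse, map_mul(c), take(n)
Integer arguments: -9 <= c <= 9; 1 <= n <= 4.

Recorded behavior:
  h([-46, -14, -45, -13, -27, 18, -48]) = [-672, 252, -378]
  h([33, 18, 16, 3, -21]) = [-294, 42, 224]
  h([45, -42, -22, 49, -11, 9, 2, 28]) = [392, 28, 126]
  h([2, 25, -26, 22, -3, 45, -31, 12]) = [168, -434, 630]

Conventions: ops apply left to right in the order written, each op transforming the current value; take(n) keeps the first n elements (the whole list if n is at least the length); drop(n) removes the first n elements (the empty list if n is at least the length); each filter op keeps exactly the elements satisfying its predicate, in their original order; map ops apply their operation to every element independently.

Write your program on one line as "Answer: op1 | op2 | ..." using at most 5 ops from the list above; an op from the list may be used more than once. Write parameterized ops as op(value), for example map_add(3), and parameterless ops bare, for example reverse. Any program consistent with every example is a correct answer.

map_mul(-2) | reverse | take(3) | map_mul(-7)

Check, running the answer program on each example:
  [-46, -14, -45, -13, -27, 18, -48] -> [92, 28, 90, 26, 54, -36, 96] -> [96, -36, 54, 26, 90, 28, 92] -> [96, -36, 54] -> [-672, 252, -378]
  [33, 18, 16, 3, -21] -> [-66, -36, -32, -6, 42] -> [42, -6, -32, -36, -66] -> [42, -6, -32] -> [-294, 42, 224]
  [45, -42, -22, 49, -11, 9, 2, 28] -> [-90, 84, 44, -98, 22, -18, -4, -56] -> [-56, -4, -18, 22, -98, 44, 84, -90] -> [-56, -4, -18] -> [392, 28, 126]
  [2, 25, -26, 22, -3, 45, -31, 12] -> [-4, -50, 52, -44, 6, -90, 62, -24] -> [-24, 62, -90, 6, -44, 52, -50, -4] -> [-24, 62, -90] -> [168, -434, 630]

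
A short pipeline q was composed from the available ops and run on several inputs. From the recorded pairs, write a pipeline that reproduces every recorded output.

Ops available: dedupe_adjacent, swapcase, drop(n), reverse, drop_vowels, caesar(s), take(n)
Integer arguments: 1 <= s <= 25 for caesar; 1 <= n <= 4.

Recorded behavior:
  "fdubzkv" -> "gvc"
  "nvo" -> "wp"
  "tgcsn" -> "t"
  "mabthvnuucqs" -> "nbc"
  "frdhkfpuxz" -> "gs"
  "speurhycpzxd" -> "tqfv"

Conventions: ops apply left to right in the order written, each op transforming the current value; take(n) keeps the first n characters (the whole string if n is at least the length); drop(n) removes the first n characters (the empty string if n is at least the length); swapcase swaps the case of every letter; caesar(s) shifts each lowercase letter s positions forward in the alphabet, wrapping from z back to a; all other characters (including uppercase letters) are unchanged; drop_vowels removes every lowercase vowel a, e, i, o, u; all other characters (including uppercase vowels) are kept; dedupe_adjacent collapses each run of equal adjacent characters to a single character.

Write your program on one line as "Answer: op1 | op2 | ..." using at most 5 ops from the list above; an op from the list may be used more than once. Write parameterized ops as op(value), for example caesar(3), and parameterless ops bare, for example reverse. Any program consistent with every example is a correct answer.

caesar(24) | drop_vowels | caesar(3) | take(4) | drop_vowels

Check, running the answer program on each example:
  "fdubzkv" -> "dbszxit" -> "dbszxt" -> "gevcaw" -> "gevc" -> "gvc"
  "nvo" -> "ltm" -> "ltm" -> "owp" -> "owp" -> "wp"
  "tgcsn" -> "reaql" -> "rql" -> "uto" -> "uto" -> "t"
  "mabthvnuucqs" -> "kyzrftlssaoq" -> "kyzrftlssq" -> "nbcuiwovvt" -> "nbcu" -> "nbc"
  "frdhkfpuxz" -> "dpbfidnsvx" -> "dpbfdnsvx" -> "gseigqvya" -> "gsei" -> "gs"
  "speurhycpzxd" -> "qncspfwanxvb" -> "qncspfwnxvb" -> "tqfvsizqaye" -> "tqfv" -> "tqfv"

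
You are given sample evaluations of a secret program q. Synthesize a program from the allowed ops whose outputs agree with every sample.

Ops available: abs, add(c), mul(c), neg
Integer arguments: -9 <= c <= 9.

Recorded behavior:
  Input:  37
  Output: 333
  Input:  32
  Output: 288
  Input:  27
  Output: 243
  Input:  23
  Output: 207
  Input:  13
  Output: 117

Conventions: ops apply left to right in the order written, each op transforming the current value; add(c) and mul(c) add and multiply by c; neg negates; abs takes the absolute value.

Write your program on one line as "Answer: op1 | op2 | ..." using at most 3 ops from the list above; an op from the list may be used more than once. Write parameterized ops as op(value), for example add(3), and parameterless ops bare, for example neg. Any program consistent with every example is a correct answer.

neg | mul(-9)

Check, running the answer program on each example:
  37 -> -37 -> 333
  32 -> -32 -> 288
  27 -> -27 -> 243
  23 -> -23 -> 207
  13 -> -13 -> 117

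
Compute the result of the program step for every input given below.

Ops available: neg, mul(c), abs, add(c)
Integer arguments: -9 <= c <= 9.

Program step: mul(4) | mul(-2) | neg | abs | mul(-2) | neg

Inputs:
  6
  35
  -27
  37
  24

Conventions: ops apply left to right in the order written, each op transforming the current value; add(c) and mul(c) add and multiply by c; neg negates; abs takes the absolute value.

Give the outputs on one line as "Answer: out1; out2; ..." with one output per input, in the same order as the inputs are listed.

96; 560; 432; 592; 384

Execution, op by op:
  6 -> 24 -> -48 -> 48 -> 48 -> -96 -> 96
  35 -> 140 -> -280 -> 280 -> 280 -> -560 -> 560
  -27 -> -108 -> 216 -> -216 -> 216 -> -432 -> 432
  37 -> 148 -> -296 -> 296 -> 296 -> -592 -> 592
  24 -> 96 -> -192 -> 192 -> 192 -> -384 -> 384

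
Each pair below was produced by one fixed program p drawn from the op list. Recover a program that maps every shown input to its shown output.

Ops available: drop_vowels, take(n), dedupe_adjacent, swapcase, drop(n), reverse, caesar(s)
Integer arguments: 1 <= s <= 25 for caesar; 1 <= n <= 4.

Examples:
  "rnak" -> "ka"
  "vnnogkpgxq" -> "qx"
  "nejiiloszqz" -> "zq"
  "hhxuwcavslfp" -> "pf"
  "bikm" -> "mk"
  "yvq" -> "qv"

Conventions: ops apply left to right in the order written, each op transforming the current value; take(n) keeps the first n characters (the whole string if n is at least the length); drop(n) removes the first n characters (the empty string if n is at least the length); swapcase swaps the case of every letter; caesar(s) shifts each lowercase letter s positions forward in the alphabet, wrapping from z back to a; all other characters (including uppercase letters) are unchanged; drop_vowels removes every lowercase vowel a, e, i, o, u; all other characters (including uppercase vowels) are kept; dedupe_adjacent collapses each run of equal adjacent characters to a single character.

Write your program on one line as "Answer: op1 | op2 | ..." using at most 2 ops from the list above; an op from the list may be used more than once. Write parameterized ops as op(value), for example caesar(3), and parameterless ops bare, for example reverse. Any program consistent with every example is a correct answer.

reverse | take(2)

Check, running the answer program on each example:
  "rnak" -> "kanr" -> "ka"
  "vnnogkpgxq" -> "qxgpkgonnv" -> "qx"
  "nejiiloszqz" -> "zqzsoliijen" -> "zq"
  "hhxuwcavslfp" -> "pflsvacwuxhh" -> "pf"
  "bikm" -> "mkib" -> "mk"
  "yvq" -> "qvy" -> "qv"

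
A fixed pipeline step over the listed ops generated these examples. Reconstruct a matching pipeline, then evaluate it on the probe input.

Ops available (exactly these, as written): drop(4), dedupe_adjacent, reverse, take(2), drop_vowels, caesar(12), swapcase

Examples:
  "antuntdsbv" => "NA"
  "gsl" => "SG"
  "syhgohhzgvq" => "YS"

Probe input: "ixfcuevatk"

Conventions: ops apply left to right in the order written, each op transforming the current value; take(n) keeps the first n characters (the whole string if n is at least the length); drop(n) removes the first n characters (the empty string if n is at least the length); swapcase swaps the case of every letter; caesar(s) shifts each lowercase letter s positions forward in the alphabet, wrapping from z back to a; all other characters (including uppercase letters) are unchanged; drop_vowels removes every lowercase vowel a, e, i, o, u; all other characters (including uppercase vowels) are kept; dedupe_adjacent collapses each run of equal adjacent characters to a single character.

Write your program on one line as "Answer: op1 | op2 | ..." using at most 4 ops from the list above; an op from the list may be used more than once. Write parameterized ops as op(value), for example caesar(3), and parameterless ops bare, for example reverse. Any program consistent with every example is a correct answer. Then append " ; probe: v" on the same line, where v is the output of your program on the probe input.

swapcase | take(2) | reverse ; probe: "XI"

Check, running the answer program on each example:
  "antuntdsbv" -> "ANTUNTDSBV" -> "AN" -> "NA"
  "gsl" -> "GSL" -> "GS" -> "SG"
  "syhgohhzgvq" -> "SYHGOHHZGVQ" -> "SY" -> "YS"
  probe: "ixfcuevatk" -> "IXFCUEVATK" -> "IX" -> "XI"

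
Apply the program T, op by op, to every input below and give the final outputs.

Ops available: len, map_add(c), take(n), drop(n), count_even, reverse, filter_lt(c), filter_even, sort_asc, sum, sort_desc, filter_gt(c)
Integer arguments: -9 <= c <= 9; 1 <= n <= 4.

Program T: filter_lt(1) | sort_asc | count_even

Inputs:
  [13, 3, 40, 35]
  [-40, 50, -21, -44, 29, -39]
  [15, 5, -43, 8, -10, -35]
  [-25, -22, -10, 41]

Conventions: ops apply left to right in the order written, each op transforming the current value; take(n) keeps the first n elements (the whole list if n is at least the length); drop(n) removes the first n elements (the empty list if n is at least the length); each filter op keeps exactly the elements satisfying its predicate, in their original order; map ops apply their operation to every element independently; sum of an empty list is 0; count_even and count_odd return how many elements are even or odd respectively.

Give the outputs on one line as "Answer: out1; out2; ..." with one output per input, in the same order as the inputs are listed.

0; 2; 1; 2

Execution, op by op:
  [13, 3, 40, 35] -> [] -> [] -> 0
  [-40, 50, -21, -44, 29, -39] -> [-40, -21, -44, -39] -> [-44, -40, -39, -21] -> 2
  [15, 5, -43, 8, -10, -35] -> [-43, -10, -35] -> [-43, -35, -10] -> 1
  [-25, -22, -10, 41] -> [-25, -22, -10] -> [-25, -22, -10] -> 2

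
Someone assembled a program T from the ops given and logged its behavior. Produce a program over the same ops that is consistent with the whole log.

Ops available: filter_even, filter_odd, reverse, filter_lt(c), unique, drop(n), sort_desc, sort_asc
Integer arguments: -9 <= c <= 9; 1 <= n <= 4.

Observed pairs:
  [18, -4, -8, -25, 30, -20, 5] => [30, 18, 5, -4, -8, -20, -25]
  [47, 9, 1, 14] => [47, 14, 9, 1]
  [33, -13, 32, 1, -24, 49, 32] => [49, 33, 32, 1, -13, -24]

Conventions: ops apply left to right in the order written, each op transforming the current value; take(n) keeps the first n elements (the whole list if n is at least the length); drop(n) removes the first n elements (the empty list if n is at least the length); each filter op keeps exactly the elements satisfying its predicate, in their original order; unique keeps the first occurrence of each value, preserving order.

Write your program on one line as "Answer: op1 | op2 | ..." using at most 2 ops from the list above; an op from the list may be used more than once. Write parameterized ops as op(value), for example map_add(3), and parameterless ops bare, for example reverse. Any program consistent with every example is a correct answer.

unique | sort_desc

Check, running the answer program on each example:
  [18, -4, -8, -25, 30, -20, 5] -> [18, -4, -8, -25, 30, -20, 5] -> [30, 18, 5, -4, -8, -20, -25]
  [47, 9, 1, 14] -> [47, 9, 1, 14] -> [47, 14, 9, 1]
  [33, -13, 32, 1, -24, 49, 32] -> [33, -13, 32, 1, -24, 49] -> [49, 33, 32, 1, -13, -24]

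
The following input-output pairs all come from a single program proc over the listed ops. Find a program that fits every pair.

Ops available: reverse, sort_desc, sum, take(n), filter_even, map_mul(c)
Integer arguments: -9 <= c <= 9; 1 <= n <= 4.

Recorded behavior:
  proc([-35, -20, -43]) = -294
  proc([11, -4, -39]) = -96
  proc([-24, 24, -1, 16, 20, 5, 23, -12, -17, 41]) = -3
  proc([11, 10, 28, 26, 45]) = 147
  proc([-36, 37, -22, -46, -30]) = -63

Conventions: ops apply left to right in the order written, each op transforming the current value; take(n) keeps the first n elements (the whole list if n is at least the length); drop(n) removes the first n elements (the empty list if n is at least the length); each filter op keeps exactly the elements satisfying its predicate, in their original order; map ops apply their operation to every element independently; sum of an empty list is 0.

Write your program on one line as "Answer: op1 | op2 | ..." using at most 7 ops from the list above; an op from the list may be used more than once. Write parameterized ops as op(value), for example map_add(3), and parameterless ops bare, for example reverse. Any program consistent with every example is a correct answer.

take(4) | take(3) | map_mul(3) | reverse | sort_desc | sum

Check, running the answer program on each example:
  [-35, -20, -43] -> [-35, -20, -43] -> [-35, -20, -43] -> [-105, -60, -129] -> [-129, -60, -105] -> [-60, -105, -129] -> -294
  [11, -4, -39] -> [11, -4, -39] -> [11, -4, -39] -> [33, -12, -117] -> [-117, -12, 33] -> [33, -12, -117] -> -96
  [-24, 24, -1, 16, 20, 5, 23, -12, -17, 41] -> [-24, 24, -1, 16] -> [-24, 24, -1] -> [-72, 72, -3] -> [-3, 72, -72] -> [72, -3, -72] -> -3
  [11, 10, 28, 26, 45] -> [11, 10, 28, 26] -> [11, 10, 28] -> [33, 30, 84] -> [84, 30, 33] -> [84, 33, 30] -> 147
  [-36, 37, -22, -46, -30] -> [-36, 37, -22, -46] -> [-36, 37, -22] -> [-108, 111, -66] -> [-66, 111, -108] -> [111, -66, -108] -> -63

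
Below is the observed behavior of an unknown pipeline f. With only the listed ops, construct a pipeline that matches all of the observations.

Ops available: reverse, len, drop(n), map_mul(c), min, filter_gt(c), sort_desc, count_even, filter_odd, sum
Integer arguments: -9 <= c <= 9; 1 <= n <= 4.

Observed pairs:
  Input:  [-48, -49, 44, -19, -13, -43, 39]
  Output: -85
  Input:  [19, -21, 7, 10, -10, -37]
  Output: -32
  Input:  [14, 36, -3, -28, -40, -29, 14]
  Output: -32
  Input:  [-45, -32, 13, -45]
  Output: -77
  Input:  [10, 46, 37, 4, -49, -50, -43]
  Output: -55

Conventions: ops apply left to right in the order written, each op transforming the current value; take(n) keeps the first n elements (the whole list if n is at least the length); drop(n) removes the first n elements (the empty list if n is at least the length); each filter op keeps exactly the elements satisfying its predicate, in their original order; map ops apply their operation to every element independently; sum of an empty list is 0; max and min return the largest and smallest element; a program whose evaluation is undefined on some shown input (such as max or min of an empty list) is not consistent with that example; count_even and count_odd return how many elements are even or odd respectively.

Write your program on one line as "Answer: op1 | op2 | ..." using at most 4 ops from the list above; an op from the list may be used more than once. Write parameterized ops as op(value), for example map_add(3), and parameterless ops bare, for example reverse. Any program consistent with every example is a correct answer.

filter_odd | sort_desc | sum

Check, running the answer program on each example:
  [-48, -49, 44, -19, -13, -43, 39] -> [-49, -19, -13, -43, 39] -> [39, -13, -19, -43, -49] -> -85
  [19, -21, 7, 10, -10, -37] -> [19, -21, 7, -37] -> [19, 7, -21, -37] -> -32
  [14, 36, -3, -28, -40, -29, 14] -> [-3, -29] -> [-3, -29] -> -32
  [-45, -32, 13, -45] -> [-45, 13, -45] -> [13, -45, -45] -> -77
  [10, 46, 37, 4, -49, -50, -43] -> [37, -49, -43] -> [37, -43, -49] -> -55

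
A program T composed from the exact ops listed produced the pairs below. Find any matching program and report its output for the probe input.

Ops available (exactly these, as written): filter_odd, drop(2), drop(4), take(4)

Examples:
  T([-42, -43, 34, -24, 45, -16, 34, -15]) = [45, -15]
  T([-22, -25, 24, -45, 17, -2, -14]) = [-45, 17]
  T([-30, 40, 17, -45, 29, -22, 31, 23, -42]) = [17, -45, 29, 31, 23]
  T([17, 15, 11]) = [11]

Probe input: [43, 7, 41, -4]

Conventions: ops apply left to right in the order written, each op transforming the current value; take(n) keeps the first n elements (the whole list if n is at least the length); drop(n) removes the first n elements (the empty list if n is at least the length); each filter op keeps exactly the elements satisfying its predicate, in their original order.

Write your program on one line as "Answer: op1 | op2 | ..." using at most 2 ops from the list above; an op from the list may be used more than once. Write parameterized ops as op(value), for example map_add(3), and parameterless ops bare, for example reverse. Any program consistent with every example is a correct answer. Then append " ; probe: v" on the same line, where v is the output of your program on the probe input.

drop(2) | filter_odd ; probe: [41]

Check, running the answer program on each example:
  [-42, -43, 34, -24, 45, -16, 34, -15] -> [34, -24, 45, -16, 34, -15] -> [45, -15]
  [-22, -25, 24, -45, 17, -2, -14] -> [24, -45, 17, -2, -14] -> [-45, 17]
  [-30, 40, 17, -45, 29, -22, 31, 23, -42] -> [17, -45, 29, -22, 31, 23, -42] -> [17, -45, 29, 31, 23]
  [17, 15, 11] -> [11] -> [11]
  probe: [43, 7, 41, -4] -> [41, -4] -> [41]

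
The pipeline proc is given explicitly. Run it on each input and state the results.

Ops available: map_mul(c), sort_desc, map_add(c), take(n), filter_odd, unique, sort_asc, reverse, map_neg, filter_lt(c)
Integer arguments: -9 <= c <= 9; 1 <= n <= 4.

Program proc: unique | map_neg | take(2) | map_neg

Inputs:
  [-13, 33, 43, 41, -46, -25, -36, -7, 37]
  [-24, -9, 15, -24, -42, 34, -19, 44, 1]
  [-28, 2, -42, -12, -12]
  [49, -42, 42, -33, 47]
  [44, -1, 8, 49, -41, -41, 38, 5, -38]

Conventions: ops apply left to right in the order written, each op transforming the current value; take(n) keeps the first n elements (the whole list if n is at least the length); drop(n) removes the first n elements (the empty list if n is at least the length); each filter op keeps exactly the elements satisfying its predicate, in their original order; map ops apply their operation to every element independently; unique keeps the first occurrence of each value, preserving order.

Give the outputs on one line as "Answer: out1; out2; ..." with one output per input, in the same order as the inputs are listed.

Execution, op by op:
  [-13, 33, 43, 41, -46, -25, -36, -7, 37] -> [-13, 33, 43, 41, -46, -25, -36, -7, 37] -> [13, -33, -43, -41, 46, 25, 36, 7, -37] -> [13, -33] -> [-13, 33]
  [-24, -9, 15, -24, -42, 34, -19, 44, 1] -> [-24, -9, 15, -42, 34, -19, 44, 1] -> [24, 9, -15, 42, -34, 19, -44, -1] -> [24, 9] -> [-24, -9]
  [-28, 2, -42, -12, -12] -> [-28, 2, -42, -12] -> [28, -2, 42, 12] -> [28, -2] -> [-28, 2]
  [49, -42, 42, -33, 47] -> [49, -42, 42, -33, 47] -> [-49, 42, -42, 33, -47] -> [-49, 42] -> [49, -42]
  [44, -1, 8, 49, -41, -41, 38, 5, -38] -> [44, -1, 8, 49, -41, 38, 5, -38] -> [-44, 1, -8, -49, 41, -38, -5, 38] -> [-44, 1] -> [44, -1]

[-13, 33]; [-24, -9]; [-28, 2]; [49, -42]; [44, -1]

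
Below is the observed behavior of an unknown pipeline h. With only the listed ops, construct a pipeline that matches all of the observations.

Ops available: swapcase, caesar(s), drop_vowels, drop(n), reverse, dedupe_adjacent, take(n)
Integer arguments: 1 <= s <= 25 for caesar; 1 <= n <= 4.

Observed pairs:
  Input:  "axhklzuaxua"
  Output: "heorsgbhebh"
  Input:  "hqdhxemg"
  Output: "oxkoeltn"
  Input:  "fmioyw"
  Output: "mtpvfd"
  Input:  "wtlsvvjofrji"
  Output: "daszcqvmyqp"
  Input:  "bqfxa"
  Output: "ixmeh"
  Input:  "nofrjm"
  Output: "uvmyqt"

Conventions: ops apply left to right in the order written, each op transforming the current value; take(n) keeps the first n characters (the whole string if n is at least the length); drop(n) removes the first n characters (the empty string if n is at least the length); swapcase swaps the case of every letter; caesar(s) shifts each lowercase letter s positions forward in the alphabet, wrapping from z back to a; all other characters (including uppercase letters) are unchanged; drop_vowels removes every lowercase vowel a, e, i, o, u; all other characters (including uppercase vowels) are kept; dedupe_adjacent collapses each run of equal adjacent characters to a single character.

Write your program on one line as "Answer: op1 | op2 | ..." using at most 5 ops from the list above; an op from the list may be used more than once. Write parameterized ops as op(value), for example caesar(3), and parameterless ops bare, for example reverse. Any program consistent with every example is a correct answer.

dedupe_adjacent | reverse | caesar(19) | caesar(14) | reverse

Check, running the answer program on each example:
  "axhklzuaxua" -> "axhklzuaxua" -> "auxauzlkhxa" -> "tnqtnsedaqt" -> "hbehbgsroeh" -> "heorsgbhebh"
  "hqdhxemg" -> "hqdhxemg" -> "gmexhdqh" -> "zfxqawja" -> "ntleokxo" -> "oxkoeltn"
  "fmioyw" -> "fmioyw" -> "wyoimf" -> "prhbfy" -> "dfvptm" -> "mtpvfd"
  "wtlsvvjofrji" -> "wtlsvjofrji" -> "ijrfojvsltw" -> "bckyhcolemp" -> "pqymvqczsad" -> "daszcqvmyqp"
  "bqfxa" -> "bqfxa" -> "axfqb" -> "tqyju" -> "hemxi" -> "ixmeh"
  "nofrjm" -> "nofrjm" -> "mjrfon" -> "fckyhg" -> "tqymvu" -> "uvmyqt"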